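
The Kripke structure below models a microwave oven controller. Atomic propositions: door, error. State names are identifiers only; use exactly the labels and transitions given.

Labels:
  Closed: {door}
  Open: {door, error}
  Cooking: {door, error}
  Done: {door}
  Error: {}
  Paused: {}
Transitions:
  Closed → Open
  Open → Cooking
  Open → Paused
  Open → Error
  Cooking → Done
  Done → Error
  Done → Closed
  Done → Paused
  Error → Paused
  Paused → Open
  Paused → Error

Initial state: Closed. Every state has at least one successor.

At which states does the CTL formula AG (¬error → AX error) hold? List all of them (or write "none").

States satisfying ¬error → AX error: {Closed, Open, Cooking}.
States satisfying AG (¬error → AX error): ∅.

none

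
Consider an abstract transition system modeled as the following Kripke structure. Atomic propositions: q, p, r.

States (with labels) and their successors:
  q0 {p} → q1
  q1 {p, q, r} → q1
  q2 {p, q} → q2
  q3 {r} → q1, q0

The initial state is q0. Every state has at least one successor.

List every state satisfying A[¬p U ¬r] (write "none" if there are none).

States satisfying ¬p: {q3}.
States satisfying ¬r: {q0, q2}.
States satisfying A[¬p U ¬r]: {q0, q2}.

{q0, q2}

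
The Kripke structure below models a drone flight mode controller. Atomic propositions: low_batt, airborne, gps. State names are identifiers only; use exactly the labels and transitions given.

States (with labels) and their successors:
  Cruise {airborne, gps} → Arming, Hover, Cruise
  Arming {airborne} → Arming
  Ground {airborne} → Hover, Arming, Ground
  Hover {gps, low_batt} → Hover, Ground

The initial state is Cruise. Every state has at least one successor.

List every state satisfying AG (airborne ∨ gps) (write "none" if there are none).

States satisfying airborne ∨ gps: {Cruise, Arming, Ground, Hover}.
States satisfying AG (airborne ∨ gps): {Cruise, Arming, Ground, Hover}.

{Cruise, Arming, Ground, Hover}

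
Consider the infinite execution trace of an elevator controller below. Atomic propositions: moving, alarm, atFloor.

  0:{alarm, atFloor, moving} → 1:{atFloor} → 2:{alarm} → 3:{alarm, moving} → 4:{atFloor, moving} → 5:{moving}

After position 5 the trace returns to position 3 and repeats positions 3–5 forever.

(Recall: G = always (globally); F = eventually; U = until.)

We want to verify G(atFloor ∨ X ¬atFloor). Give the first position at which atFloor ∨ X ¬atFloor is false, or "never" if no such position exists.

Check atFloor ∨ X ¬atFloor at each position in order: 0 ✓, 1 ✓, 2 ✓.
At position 3 the labels are {alarm, moving} and the next position 4 has {atFloor, moving}, so atFloor ∨ X ¬atFloor is false there. This is the first violation.

3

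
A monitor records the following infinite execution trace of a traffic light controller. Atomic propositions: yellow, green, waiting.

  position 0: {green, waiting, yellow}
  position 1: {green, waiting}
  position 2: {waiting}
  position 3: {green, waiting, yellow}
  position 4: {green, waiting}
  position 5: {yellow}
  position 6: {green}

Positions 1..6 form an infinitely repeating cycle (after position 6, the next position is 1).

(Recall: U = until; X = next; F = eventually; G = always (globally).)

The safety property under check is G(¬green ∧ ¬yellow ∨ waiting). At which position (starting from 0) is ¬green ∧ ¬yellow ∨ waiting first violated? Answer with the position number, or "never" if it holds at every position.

5

Check ¬green ∧ ¬yellow ∨ waiting at each position in order: 0 ✓, 1 ✓, 2 ✓, 3 ✓, 4 ✓.
At position 5 the labels are {yellow}, so ¬green ∧ ¬yellow ∨ waiting is false there. This is the first violation.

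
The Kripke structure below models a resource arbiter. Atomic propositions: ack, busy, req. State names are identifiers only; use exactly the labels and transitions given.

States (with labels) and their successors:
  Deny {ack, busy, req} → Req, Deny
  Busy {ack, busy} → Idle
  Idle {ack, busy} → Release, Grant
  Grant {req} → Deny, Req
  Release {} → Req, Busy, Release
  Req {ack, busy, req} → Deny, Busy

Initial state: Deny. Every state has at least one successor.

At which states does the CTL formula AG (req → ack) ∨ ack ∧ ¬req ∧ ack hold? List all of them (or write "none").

States satisfying req → ack: {Deny, Busy, Idle, Release, Req}.
States satisfying AG (req → ack): ∅.
States satisfying ¬req: {Busy, Idle, Release}.
States satisfying ¬req ∧ ack: {Busy, Idle}.
States satisfying ack ∧ ¬req ∧ ack: {Busy, Idle}.
States satisfying AG (req → ack) ∨ ack ∧ ¬req ∧ ack: {Busy, Idle}.

{Busy, Idle}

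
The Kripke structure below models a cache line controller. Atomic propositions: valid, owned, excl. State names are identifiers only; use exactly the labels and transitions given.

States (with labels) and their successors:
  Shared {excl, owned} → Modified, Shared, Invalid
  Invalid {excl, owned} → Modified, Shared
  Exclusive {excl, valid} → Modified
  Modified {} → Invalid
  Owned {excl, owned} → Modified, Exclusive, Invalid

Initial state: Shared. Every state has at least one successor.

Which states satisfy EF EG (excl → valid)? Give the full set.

none

States satisfying EG (excl → valid): ∅.
States satisfying EF EG (excl → valid): ∅.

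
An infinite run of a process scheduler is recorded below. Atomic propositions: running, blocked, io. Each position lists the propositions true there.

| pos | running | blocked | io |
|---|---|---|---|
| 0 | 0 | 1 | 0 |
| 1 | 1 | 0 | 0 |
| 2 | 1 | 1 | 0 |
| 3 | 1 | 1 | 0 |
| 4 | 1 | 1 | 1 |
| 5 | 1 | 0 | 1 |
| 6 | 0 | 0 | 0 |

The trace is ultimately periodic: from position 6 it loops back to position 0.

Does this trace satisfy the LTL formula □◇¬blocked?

◇¬blocked holds at every position 0..6, and those are all positions ever visited, so □◇¬blocked holds.

Yes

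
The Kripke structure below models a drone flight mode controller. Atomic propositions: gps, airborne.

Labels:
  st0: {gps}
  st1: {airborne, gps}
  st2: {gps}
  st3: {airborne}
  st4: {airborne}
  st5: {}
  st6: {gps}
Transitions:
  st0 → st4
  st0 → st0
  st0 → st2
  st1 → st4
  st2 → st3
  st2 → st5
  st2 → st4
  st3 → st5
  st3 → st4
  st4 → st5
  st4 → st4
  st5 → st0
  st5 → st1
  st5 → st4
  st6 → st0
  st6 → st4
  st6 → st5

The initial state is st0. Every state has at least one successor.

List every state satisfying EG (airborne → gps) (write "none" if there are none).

{st0, st2, st5, st6}

States satisfying airborne → gps: {st0, st1, st2, st5, st6}.
States satisfying EG (airborne → gps): {st0, st2, st5, st6}.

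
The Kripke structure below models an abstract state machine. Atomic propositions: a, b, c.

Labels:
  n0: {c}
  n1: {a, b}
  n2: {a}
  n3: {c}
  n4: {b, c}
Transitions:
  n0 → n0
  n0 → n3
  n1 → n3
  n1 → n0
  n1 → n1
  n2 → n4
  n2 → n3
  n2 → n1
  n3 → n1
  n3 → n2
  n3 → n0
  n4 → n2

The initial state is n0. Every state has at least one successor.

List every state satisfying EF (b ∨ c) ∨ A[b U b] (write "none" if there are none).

States satisfying b ∨ c: {n0, n1, n3, n4}.
States satisfying EF (b ∨ c): {n0, n1, n2, n3, n4}.
States satisfying b: {n1, n4}.
States satisfying A[b U b]: {n1, n4}.
States satisfying EF (b ∨ c) ∨ A[b U b]: {n0, n1, n2, n3, n4}.

{n0, n1, n2, n3, n4}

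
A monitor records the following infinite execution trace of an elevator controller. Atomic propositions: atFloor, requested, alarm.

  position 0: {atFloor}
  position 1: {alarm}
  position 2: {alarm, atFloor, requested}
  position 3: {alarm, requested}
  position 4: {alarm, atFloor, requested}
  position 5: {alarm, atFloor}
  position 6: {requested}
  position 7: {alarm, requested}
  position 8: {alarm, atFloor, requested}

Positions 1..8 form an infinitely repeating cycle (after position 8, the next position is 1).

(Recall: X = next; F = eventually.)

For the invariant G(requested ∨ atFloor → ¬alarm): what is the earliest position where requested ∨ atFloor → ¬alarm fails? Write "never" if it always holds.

Check requested ∨ atFloor → ¬alarm at each position in order: 0 ✓, 1 ✓.
At position 2 the labels are {alarm, atFloor, requested}, so requested ∨ atFloor → ¬alarm is false there. This is the first violation.

2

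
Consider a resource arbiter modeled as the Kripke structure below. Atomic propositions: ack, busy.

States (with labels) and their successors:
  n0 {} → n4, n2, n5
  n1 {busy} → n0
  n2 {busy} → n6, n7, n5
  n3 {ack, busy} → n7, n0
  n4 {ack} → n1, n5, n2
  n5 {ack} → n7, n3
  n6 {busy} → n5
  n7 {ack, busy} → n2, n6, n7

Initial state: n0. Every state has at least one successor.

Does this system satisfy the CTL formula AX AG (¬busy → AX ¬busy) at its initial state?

States satisfying AG (¬busy → AX ¬busy): ∅.
States satisfying AX AG (¬busy → AX ¬busy): ∅.
n0 ∉ Sat(AX AG (¬busy → AX ¬busy)).

No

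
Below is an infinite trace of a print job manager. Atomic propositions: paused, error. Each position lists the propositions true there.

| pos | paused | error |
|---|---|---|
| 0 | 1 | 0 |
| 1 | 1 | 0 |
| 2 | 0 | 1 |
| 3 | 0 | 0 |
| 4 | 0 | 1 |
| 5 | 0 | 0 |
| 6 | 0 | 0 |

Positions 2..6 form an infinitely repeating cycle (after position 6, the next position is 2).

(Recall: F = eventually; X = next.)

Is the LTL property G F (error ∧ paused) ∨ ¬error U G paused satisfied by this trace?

F (error ∧ paused) must hold at every position from 0 onward. It fails at position 0, so G F (error ∧ paused) is false.
Walking from position 0: at position 2, G paused has not yet held and ¬error fails, so ¬error U G paused is false.
At position 0: G F (error ∧ paused) is false; ¬error U G paused is false; so G F (error ∧ paused) ∨ ¬error U G paused is false.

No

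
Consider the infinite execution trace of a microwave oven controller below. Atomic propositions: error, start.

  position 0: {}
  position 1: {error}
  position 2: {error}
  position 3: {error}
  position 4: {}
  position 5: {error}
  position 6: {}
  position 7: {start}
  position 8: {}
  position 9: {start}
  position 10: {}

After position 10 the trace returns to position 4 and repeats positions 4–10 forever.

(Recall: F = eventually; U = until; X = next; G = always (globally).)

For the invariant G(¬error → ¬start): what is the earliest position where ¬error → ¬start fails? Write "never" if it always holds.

7

Check ¬error → ¬start at each position in order: 0 ✓, 1 ✓, 2 ✓, 3 ✓, 4 ✓, 5 ✓, 6 ✓.
At position 7 the labels are {start}, so ¬error → ¬start is false there. This is the first violation.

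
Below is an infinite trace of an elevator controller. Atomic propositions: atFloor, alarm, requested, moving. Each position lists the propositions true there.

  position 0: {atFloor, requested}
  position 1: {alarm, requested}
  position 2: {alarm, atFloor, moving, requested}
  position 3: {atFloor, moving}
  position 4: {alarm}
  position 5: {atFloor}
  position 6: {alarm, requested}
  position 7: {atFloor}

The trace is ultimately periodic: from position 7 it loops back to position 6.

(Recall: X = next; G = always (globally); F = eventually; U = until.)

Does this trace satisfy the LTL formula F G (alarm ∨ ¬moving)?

G (alarm ∨ ¬moving) holds at position 4, which is reachable from 0, so F G (alarm ∨ ¬moving) holds.

Yes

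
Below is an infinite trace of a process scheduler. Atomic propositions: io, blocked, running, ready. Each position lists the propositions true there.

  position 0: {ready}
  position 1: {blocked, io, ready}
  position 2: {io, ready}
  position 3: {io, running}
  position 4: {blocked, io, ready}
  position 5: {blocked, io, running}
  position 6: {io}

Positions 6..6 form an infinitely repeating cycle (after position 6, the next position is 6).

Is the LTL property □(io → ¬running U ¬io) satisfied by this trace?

Does not hold

io → ¬running U ¬io must hold at every position from 0 onward. It fails at position 1, so □(io → ¬running U ¬io) is false.
Positions where io holds: 1, 2, 3, 4, 5, 6.
Check ¬running U ¬io at each: 1→fails, 2→fails, 3→fails, 4→fails, 5→fails, 6→fails.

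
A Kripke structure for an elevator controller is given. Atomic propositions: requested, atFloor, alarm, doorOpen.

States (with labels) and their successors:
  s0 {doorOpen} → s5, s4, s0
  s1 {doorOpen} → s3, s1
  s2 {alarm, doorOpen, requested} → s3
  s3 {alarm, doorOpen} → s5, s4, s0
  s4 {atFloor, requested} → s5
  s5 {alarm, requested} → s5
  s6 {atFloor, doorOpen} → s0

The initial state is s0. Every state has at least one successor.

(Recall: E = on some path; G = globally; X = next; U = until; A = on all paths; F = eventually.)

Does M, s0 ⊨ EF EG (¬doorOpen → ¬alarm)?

States satisfying EG (¬doorOpen → ¬alarm): {s0, s1, s2, s3, s6}.
States satisfying EF EG (¬doorOpen → ¬alarm): {s0, s1, s2, s3, s6}.
Some path from s0 reaches a state where EG (¬doorOpen → ¬alarm) holds.
s0 ∈ Sat(EF EG (¬doorOpen → ¬alarm)).

Yes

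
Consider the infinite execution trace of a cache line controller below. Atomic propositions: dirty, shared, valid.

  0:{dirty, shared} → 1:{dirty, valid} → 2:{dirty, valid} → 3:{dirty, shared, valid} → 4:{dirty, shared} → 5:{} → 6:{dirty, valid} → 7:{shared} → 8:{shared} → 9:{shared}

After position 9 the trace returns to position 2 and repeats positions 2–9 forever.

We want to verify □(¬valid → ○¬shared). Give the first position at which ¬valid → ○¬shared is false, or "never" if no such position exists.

7

Check ¬valid → ○¬shared at each position in order: 0 ✓, 1 ✓, 2 ✓, 3 ✓, 4 ✓, 5 ✓, 6 ✓.
At position 7 the labels are {shared} and the next position 8 has {shared}, so ¬valid → ○¬shared is false there. This is the first violation.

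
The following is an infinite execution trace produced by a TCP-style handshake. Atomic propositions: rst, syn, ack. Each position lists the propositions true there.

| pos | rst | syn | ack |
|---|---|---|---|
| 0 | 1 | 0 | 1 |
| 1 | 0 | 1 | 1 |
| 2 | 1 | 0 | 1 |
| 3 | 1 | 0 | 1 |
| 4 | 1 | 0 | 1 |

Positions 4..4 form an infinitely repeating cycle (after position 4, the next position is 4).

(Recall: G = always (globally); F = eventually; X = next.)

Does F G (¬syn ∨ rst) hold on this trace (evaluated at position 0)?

G (¬syn ∨ rst) holds at position 2, which is reachable from 0, so F G (¬syn ∨ rst) holds.

Yes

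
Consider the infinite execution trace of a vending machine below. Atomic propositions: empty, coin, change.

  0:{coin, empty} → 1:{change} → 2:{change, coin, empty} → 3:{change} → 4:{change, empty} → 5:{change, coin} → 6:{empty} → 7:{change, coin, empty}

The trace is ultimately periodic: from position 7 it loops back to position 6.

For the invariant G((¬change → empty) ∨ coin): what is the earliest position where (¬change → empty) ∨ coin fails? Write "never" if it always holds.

(¬change → empty) ∨ coin holds at every position 0..7, and those are all the positions the trace ever visits, so the invariant G((¬change → empty) ∨ coin) is never violated.

never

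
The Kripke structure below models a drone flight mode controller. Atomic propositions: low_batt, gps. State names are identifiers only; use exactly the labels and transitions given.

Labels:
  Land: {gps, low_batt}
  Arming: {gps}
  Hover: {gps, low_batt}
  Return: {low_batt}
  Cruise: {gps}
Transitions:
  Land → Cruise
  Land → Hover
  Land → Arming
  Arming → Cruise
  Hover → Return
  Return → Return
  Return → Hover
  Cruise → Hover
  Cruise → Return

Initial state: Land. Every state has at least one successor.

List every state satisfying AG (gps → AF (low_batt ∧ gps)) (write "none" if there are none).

{Hover, Return}

States satisfying gps → AF (low_batt ∧ gps): {Land, Hover, Return}.
States satisfying AG (gps → AF (low_batt ∧ gps)): {Hover, Return}.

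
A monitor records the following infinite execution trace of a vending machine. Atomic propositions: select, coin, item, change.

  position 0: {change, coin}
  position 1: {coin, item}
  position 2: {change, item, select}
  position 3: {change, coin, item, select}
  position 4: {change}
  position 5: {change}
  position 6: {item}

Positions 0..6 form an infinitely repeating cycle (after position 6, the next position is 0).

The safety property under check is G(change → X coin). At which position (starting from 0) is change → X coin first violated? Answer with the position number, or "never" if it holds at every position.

Check change → X coin at each position in order: 0 ✓, 1 ✓, 2 ✓.
At position 3 the labels are {change, coin, item, select} and the next position 4 has {change}, so change → X coin is false there. This is the first violation.

3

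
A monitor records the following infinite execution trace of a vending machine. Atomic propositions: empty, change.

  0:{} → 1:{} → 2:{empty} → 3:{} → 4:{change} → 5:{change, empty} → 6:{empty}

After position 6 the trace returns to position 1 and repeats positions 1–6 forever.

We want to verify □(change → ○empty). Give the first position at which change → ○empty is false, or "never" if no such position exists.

change → ○empty holds at every position 0..6, and those are all the positions the trace ever visits, so the invariant □(change → ○empty) is never violated.

never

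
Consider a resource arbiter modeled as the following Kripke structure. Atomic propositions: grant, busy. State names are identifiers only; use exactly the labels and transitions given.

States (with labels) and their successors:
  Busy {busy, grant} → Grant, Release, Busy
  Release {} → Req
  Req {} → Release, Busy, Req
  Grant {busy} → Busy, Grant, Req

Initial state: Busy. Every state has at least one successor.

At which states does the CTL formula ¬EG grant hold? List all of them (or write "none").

{Release, Req, Grant}

States satisfying grant: {Busy}.
States satisfying EG grant: {Busy}.
States satisfying ¬EG grant: {Release, Req, Grant}.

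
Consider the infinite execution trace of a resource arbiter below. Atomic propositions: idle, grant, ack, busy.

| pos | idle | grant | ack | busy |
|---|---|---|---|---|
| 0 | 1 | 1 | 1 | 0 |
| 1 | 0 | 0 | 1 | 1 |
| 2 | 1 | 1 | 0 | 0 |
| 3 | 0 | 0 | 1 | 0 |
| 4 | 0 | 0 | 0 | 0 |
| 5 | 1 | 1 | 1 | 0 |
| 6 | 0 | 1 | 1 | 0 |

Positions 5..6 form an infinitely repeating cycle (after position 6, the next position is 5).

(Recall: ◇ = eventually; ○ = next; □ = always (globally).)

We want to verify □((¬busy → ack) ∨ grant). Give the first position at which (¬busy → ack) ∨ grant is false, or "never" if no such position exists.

4

Check (¬busy → ack) ∨ grant at each position in order: 0 ✓, 1 ✓, 2 ✓, 3 ✓.
At position 4 the labels are {}, so (¬busy → ack) ∨ grant is false there. This is the first violation.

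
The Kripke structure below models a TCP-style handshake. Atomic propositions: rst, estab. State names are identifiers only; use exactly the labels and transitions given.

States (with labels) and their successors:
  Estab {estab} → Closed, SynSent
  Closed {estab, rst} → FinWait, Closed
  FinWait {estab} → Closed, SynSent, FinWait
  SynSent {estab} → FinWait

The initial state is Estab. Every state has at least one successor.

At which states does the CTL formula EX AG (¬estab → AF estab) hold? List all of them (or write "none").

States satisfying AG (¬estab → AF estab): {Estab, Closed, FinWait, SynSent}.
States satisfying EX AG (¬estab → AF estab): {Estab, Closed, FinWait, SynSent}.

{Estab, Closed, FinWait, SynSent}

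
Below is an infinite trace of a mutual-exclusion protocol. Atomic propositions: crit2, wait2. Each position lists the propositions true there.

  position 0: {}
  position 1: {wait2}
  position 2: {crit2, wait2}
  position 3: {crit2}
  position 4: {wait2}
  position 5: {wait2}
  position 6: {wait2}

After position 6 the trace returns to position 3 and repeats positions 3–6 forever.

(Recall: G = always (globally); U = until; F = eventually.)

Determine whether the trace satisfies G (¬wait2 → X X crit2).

Does not hold

¬wait2 → X X crit2 must hold at every position from 0 onward. It fails at position 3, so G (¬wait2 → X X crit2) is false.
Positions where ¬wait2 holds: 0, 3.
Check X X crit2 at each: 0→ok, 3→fails.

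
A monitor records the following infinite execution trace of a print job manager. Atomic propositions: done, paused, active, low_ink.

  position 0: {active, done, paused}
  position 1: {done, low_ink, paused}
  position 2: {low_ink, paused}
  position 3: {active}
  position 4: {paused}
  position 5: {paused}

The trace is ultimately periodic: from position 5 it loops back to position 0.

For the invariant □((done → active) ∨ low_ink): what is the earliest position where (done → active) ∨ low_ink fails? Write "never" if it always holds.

never

(done → active) ∨ low_ink holds at every position 0..5, and those are all the positions the trace ever visits, so the invariant □((done → active) ∨ low_ink) is never violated.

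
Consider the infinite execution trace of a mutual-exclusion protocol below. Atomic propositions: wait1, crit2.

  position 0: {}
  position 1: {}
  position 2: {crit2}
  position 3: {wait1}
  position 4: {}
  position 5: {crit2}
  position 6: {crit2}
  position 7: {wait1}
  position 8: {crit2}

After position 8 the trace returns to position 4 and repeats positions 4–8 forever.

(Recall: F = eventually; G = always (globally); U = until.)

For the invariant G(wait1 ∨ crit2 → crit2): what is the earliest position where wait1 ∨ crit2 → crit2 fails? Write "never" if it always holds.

3

Check wait1 ∨ crit2 → crit2 at each position in order: 0 ✓, 1 ✓, 2 ✓.
At position 3 the labels are {wait1}, so wait1 ∨ crit2 → crit2 is false there. This is the first violation.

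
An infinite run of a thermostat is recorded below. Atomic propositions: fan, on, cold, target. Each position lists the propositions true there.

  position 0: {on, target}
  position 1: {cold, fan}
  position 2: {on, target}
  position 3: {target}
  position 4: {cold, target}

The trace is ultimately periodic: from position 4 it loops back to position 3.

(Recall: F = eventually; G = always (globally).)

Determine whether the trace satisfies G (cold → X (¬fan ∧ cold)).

Does not hold

cold → X (¬fan ∧ cold) must hold at every position from 0 onward. It fails at position 1, so G (cold → X (¬fan ∧ cold)) is false.
Positions where cold holds: 1, 4.
Check X (¬fan ∧ cold) at each: 1→fails, 4→fails.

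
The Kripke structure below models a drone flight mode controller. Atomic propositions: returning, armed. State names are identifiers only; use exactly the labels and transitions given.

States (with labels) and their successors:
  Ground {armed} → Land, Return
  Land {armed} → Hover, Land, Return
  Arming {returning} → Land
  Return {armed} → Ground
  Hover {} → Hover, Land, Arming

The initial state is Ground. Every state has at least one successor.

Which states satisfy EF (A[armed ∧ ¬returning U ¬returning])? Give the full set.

{Ground, Land, Arming, Return, Hover}

States satisfying A[armed ∧ ¬returning U ¬returning]: {Ground, Land, Return, Hover}.
States satisfying EF (A[armed ∧ ¬returning U ¬returning]): {Ground, Land, Arming, Return, Hover}.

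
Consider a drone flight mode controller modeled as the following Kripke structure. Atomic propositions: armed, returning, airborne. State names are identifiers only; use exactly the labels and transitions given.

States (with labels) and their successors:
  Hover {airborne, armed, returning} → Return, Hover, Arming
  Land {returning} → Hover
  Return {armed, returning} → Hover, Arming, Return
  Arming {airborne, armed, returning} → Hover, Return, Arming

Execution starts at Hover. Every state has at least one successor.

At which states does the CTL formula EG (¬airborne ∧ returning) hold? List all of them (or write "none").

States satisfying ¬airborne ∧ returning: {Land, Return}.
States satisfying EG (¬airborne ∧ returning): {Return}.

{Return}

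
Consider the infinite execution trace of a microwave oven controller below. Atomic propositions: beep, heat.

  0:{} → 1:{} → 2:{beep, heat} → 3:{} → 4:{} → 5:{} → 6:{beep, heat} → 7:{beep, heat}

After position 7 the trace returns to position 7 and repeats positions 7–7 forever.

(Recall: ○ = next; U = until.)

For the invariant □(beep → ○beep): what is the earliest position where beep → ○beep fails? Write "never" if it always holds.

2

Check beep → ○beep at each position in order: 0 ✓, 1 ✓.
At position 2 the labels are {beep, heat} and the next position 3 has {}, so beep → ○beep is false there. This is the first violation.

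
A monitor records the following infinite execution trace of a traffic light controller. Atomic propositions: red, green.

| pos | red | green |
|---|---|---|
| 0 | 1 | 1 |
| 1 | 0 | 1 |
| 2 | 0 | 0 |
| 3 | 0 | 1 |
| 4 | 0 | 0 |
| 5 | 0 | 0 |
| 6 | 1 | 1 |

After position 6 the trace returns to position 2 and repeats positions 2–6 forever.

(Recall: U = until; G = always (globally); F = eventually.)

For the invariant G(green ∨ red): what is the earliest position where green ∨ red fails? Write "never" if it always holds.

Check green ∨ red at each position in order: 0 ✓, 1 ✓.
At position 2 the labels are {}, so green ∨ red is false there. This is the first violation.

2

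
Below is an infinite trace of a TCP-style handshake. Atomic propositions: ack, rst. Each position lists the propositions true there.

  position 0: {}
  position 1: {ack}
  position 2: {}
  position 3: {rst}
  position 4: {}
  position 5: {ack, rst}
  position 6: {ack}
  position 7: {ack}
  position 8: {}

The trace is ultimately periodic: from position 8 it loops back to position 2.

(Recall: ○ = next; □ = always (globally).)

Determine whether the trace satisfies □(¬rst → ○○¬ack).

¬rst → ○○¬ack must hold at every position from 0 onward. It fails at position 4, so □(¬rst → ○○¬ack) is false.
Positions where ¬rst holds: 0, 1, 2, 4, 6, 7, 8.
Check ○○¬ack at each: 0→ok, 1→ok, 2→ok, 4→fails, 6→ok, 7→ok, 8→ok.

Violated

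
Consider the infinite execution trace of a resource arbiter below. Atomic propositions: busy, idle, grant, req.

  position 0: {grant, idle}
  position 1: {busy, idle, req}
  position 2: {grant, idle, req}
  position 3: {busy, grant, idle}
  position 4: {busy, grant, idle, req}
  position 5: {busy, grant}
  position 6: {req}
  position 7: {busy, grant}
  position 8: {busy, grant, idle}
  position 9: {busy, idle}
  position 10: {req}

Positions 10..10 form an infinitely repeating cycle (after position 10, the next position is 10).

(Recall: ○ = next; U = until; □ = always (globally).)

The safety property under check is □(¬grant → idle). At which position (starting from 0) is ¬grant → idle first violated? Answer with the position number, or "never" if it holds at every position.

6

Check ¬grant → idle at each position in order: 0 ✓, 1 ✓, 2 ✓, 3 ✓, 4 ✓, 5 ✓.
At position 6 the labels are {req}, so ¬grant → idle is false there. This is the first violation.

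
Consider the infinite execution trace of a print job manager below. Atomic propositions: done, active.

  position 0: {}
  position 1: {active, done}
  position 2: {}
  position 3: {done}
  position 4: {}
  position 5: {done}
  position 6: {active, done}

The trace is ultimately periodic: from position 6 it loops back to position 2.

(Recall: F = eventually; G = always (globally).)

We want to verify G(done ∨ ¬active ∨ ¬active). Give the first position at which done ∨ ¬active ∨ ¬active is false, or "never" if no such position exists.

done ∨ ¬active ∨ ¬active holds at every position 0..6, and those are all the positions the trace ever visits, so the invariant G(done ∨ ¬active ∨ ¬active) is never violated.

never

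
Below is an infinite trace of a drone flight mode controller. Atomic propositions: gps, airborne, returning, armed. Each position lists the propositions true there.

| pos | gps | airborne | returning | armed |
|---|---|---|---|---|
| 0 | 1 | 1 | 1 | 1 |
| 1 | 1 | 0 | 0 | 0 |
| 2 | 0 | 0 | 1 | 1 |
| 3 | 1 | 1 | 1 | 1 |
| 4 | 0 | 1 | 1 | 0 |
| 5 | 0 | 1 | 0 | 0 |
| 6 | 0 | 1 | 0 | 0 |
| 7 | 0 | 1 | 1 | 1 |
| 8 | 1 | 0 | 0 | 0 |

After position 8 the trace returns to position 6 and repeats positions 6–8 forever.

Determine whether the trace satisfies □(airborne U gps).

airborne U gps must hold at every position from 0 onward. It fails at position 2, so □(airborne U gps) is false.

No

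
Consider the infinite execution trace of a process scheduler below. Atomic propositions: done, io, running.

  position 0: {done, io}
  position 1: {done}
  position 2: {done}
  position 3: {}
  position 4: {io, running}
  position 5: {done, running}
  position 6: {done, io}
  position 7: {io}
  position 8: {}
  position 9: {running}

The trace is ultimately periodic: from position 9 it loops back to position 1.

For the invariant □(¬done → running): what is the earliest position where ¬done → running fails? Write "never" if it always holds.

3

Check ¬done → running at each position in order: 0 ✓, 1 ✓, 2 ✓.
At position 3 the labels are {}, so ¬done → running is false there. This is the first violation.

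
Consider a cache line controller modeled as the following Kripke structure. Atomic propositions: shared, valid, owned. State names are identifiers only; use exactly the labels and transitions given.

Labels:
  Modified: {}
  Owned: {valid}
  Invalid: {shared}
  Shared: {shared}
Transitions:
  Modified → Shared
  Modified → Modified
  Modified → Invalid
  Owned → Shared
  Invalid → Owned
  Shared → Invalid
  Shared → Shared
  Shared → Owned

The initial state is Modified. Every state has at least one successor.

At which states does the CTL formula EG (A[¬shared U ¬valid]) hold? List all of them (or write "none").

{Modified, Owned, Invalid, Shared}

States satisfying A[¬shared U ¬valid]: {Modified, Owned, Invalid, Shared}.
States satisfying EG (A[¬shared U ¬valid]): {Modified, Owned, Invalid, Shared}.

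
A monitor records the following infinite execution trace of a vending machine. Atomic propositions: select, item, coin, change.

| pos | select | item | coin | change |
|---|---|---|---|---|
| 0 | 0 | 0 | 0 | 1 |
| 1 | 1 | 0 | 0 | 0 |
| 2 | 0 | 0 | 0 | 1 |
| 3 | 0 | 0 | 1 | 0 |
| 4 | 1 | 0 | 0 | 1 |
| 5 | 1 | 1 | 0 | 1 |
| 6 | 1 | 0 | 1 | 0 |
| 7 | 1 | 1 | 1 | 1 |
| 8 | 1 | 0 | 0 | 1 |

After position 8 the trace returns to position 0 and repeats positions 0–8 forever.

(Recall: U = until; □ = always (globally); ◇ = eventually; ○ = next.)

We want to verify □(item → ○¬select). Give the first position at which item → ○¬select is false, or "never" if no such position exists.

Check item → ○¬select at each position in order: 0 ✓, 1 ✓, 2 ✓, 3 ✓, 4 ✓.
At position 5 the labels are {change, item, select} and the next position 6 has {coin, select}, so item → ○¬select is false there. This is the first violation.

5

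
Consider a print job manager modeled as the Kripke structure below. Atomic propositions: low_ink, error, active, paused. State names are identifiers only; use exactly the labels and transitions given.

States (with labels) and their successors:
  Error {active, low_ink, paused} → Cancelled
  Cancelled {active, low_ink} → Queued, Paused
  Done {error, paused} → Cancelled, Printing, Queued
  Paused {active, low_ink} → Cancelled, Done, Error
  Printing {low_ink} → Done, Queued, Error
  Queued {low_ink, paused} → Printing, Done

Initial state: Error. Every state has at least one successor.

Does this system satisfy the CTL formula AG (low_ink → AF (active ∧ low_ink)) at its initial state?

Violated

States satisfying low_ink → AF (active ∧ low_ink): {Error, Cancelled, Done, Paused}.
States satisfying AG (low_ink → AF (active ∧ low_ink)): ∅.
Printing is reachable from Error and violates low_ink → AF (active ∧ low_ink), so AG fails at Error.
Error ∉ Sat(AG (low_ink → AF (active ∧ low_ink))).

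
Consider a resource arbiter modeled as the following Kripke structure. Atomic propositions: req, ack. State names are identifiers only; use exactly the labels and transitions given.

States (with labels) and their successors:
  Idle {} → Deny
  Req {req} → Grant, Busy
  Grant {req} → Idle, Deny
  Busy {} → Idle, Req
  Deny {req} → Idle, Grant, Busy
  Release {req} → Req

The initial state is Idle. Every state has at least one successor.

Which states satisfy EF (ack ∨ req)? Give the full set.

{Idle, Req, Grant, Busy, Deny, Release}

States satisfying ack ∨ req: {Req, Grant, Deny, Release}.
States satisfying EF (ack ∨ req): {Idle, Req, Grant, Busy, Deny, Release}.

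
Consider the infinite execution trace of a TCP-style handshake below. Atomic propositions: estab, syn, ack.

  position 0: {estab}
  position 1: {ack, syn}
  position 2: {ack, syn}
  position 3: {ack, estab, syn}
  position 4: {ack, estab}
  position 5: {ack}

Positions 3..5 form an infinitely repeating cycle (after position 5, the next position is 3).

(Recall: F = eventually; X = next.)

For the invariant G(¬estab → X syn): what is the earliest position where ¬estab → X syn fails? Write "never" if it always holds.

¬estab → X syn holds at every position 0..5, and those are all the positions the trace ever visits, so the invariant G(¬estab → X syn) is never violated.

never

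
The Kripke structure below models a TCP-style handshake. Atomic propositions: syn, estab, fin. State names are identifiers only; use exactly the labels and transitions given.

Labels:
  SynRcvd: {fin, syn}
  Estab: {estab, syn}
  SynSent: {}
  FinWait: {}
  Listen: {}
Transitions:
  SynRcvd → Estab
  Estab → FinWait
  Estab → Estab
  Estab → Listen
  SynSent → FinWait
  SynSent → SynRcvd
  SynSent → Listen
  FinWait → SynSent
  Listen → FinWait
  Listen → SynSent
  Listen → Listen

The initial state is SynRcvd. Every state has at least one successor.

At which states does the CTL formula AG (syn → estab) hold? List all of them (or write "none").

none

States satisfying syn → estab: {Estab, SynSent, FinWait, Listen}.
States satisfying AG (syn → estab): ∅.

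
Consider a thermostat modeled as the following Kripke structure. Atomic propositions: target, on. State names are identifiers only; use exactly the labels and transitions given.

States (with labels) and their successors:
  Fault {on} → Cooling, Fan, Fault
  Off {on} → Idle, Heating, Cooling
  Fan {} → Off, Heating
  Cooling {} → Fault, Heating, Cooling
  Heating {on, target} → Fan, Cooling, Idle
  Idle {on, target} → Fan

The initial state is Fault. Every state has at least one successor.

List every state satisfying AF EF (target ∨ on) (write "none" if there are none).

{Fault, Off, Fan, Cooling, Heating, Idle}

States satisfying EF (target ∨ on): {Fault, Off, Fan, Cooling, Heating, Idle}.
States satisfying AF EF (target ∨ on): {Fault, Off, Fan, Cooling, Heating, Idle}.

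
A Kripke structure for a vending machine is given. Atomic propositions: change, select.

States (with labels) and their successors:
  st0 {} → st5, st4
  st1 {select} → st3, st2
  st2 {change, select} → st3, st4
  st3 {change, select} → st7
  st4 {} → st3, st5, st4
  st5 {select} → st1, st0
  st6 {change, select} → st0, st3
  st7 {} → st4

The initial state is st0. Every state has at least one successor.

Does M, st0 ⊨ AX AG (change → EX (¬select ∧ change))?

Does not hold

States satisfying AG (change → EX (¬select ∧ change)): ∅.
States satisfying AX AG (change → EX (¬select ∧ change)): ∅.
st0 ∉ Sat(AX AG (change → EX (¬select ∧ change))).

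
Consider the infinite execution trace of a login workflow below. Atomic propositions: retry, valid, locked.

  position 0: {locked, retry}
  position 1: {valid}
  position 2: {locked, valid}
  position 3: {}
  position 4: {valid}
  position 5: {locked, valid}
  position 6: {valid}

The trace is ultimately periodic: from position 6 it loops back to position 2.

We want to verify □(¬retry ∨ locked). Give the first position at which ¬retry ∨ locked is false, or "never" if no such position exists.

never

¬retry ∨ locked holds at every position 0..6, and those are all the positions the trace ever visits, so the invariant □(¬retry ∨ locked) is never violated.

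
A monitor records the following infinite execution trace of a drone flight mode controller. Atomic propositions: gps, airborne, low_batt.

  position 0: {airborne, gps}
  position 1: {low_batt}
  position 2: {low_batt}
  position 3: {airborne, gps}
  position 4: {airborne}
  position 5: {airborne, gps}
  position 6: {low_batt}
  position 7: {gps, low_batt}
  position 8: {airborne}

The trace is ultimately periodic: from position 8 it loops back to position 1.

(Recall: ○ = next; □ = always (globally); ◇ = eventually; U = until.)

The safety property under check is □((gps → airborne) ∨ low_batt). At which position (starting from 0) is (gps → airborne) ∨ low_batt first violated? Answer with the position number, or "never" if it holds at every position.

never

(gps → airborne) ∨ low_batt holds at every position 0..8, and those are all the positions the trace ever visits, so the invariant □((gps → airborne) ∨ low_batt) is never violated.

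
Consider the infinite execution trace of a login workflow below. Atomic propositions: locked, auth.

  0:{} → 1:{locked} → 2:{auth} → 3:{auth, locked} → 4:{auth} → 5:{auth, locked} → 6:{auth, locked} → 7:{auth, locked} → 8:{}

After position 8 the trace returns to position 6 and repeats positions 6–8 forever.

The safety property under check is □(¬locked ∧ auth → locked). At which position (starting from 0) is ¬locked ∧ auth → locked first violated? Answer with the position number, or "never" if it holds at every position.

Check ¬locked ∧ auth → locked at each position in order: 0 ✓, 1 ✓.
At position 2 the labels are {auth}, so ¬locked ∧ auth → locked is false there. This is the first violation.

2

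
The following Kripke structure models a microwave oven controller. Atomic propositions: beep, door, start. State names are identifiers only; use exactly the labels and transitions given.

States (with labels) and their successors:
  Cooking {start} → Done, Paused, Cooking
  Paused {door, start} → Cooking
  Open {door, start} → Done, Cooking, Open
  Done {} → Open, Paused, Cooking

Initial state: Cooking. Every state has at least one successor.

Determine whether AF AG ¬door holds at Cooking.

Does not hold

States satisfying AG ¬door: ∅.
States satisfying AF AG ¬door: ∅.
There is a path from Cooking along which AG ¬door never holds.
Cooking ∉ Sat(AF AG ¬door).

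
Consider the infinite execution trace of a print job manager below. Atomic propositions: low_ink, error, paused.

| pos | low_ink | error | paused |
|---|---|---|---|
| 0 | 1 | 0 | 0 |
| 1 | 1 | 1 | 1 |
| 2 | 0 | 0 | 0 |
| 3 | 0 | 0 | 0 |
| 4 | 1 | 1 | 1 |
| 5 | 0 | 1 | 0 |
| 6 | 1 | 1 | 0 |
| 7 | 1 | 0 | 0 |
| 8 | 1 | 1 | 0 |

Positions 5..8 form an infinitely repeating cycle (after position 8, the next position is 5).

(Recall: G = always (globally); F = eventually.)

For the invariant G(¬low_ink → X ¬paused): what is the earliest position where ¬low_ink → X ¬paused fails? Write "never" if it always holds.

3

Check ¬low_ink → X ¬paused at each position in order: 0 ✓, 1 ✓, 2 ✓.
At position 3 the labels are {} and the next position 4 has {error, low_ink, paused}, so ¬low_ink → X ¬paused is false there. This is the first violation.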